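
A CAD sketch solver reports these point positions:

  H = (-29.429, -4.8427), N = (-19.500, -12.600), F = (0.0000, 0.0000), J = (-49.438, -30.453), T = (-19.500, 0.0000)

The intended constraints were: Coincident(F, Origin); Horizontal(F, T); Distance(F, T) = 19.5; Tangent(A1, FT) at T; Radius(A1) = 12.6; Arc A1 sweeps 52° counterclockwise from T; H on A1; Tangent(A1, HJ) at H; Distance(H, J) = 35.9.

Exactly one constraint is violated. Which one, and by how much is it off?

Distance(H, J) = 35.9 — off by 3.40.

F = (0.00, 0.00) ✓; F.y = 0.00, T.y = 0.00 ✓; |FT| = 19.50 ✓; ∠(NT, TF) = 90.00° ✓; |NT| = 12.60 ✓; bearing(N→H) − bearing(N→T) = 52.00° ✓; |NH| = 12.60 ✓; ∠(NH, HJ) = 90.00° ✓; |HJ| = 32.50 ✗.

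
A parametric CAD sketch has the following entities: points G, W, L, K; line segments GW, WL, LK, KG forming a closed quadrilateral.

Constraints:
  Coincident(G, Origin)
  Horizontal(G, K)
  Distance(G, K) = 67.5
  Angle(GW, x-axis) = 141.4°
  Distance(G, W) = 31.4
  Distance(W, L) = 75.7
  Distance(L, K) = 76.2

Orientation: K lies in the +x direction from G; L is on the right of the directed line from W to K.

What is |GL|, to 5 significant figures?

49.205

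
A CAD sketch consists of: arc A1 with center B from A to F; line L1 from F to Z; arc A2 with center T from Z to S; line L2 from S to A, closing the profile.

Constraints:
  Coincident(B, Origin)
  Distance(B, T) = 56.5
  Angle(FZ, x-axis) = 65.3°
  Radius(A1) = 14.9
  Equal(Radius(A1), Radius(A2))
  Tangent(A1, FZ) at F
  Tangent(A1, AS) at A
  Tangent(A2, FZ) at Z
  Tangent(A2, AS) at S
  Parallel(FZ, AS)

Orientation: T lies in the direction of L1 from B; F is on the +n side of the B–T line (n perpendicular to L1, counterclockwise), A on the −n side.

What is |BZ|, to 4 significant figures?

58.43

Tangency of A1 to both parallel lines with radius 14.9 puts F and A at B ± 14.9·n: F = (-13.54, 6.226), A = (13.54, -6.226). Equal radii place Z and S the same way about T: Z = T + 14.9·n = (10.07, 57.56), S = T − 14.9·n = (37.15, 45.10). Then |BZ| = |Z − B| = 58.43.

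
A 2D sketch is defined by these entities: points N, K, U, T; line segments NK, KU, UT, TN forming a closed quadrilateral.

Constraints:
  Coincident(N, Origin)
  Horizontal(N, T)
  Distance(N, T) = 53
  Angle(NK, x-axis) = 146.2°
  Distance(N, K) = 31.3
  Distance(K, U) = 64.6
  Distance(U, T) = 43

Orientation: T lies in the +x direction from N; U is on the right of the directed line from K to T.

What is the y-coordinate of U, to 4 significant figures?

-27.77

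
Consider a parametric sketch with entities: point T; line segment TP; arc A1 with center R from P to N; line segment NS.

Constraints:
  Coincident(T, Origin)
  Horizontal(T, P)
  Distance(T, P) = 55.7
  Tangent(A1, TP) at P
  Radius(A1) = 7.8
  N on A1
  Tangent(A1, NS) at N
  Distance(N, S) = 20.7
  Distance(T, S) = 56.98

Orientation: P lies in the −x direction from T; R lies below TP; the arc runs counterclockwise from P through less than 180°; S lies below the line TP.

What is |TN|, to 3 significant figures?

63.1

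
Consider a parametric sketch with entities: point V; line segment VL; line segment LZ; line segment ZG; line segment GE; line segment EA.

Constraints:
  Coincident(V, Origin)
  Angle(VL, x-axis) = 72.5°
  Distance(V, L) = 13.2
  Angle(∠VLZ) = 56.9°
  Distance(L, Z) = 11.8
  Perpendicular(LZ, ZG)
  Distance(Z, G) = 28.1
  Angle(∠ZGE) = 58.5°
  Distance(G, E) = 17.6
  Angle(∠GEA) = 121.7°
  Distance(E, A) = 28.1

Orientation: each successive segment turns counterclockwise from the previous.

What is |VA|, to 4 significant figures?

22.82

V is at the origin; VL runs at 72.5° with length 13.2, so L = (3.969, 12.59). ∠VLZ = 56.9° gives LZ at -164.4° from the x-axis; with |LZ| = 11.8, Z = (-7.396, 9.416). LZ is perpendicular to ZG, so ZG runs at -74.40°; with |ZG| = 28.1, G = (0.1606, -17.65). ∠ZGE = 58.5° gives GE at 47.10° from the x-axis; with |GE| = 17.6, E = (12.14, -4.756). ∠GEA = 121.7° gives EA at 105.4° from the x-axis; with |EA| = 28.1, A = (4.679, 22.33). Then |VA| = |A − V| = 22.82.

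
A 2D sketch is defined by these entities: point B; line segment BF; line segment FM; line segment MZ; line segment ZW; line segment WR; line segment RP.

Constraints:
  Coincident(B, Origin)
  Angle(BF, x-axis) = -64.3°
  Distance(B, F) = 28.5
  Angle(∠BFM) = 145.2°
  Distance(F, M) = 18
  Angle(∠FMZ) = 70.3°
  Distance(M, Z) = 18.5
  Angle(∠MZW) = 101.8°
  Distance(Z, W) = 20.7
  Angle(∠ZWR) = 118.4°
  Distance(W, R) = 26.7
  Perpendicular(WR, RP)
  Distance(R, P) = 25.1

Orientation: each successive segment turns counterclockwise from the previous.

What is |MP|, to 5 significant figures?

22.977

∠ZWR = 118.4° gives WR at -140.00° from the x-axis; with |WR| = 26.7, R = (-8.5252, -25.857). WR is perpendicular to RP, so RP runs at -50.000°; with |RP| = 25.1, P = (7.6088, -45.084). Then |MP| = |P − M| = 22.977.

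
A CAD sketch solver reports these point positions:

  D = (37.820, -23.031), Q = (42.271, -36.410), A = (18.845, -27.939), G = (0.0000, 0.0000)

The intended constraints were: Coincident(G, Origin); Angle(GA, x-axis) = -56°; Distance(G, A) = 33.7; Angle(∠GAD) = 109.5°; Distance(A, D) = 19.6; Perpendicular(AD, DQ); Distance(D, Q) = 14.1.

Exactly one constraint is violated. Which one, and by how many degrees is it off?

Perpendicular(AD, DQ) — off by 3.90°.

G = (0.00, 0.00) ✓; GA at -56.00° ✓; |GA| = 33.70 ✓; ∠GAD = 109.5° ✓; |AD| = 19.60 ✓; ∠(AD, DQ) = 86.10° ✗; |DQ| = 14.10 ✓.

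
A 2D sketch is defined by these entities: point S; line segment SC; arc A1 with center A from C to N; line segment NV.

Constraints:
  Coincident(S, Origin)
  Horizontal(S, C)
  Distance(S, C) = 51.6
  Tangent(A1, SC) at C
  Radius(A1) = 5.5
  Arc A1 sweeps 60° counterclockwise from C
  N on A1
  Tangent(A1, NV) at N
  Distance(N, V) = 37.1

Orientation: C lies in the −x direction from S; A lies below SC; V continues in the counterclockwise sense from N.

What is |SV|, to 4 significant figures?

82.64

On A1, C sits at bearing 90° from A; a 60° counterclockwise sweep puts N at bearing 150°, so N = A + 5.5·(cos 150°, sin 150°) = (-56.36, -2.750). Since A1 is tangent to NV there, AN ⟂ NV, so NV runs along (−sin 150°, cos 150°); with |NV| = 37.1, V = (-74.91, -34.88). Then |SV| = |V − S| = 82.64.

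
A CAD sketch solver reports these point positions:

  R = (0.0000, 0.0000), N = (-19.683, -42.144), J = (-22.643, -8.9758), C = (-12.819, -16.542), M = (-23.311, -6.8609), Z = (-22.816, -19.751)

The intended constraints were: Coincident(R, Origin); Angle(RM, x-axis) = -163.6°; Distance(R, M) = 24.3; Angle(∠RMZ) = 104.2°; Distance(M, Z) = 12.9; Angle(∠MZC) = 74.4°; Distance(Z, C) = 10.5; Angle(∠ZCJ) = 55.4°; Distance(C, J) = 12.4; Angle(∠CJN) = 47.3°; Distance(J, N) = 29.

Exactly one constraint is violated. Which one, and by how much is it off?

Distance(J, N) = 29 — off by 4.30.

R = (0.00, 0.00) ✓; RM at -163.6° ✓; |RM| = 24.30 ✓; ∠RMZ = 104.2° ✓; |MZ| = 12.90 ✓; ∠MZC = 74.40° ✓; |ZC| = 10.50 ✓; ∠ZCJ = 55.40° ✓; |CJ| = 12.40 ✓; ∠CJN = 47.30° ✓; |JN| = 33.30 ✗.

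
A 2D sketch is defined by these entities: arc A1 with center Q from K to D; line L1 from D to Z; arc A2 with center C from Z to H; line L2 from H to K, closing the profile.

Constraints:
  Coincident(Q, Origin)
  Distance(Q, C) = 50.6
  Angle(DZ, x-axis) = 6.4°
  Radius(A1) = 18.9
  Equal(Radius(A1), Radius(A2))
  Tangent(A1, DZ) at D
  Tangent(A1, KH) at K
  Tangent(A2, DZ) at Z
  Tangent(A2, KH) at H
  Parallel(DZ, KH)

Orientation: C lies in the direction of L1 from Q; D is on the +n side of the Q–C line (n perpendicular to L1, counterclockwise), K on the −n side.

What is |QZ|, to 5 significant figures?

54.015

The slot axis is L1's direction at 6.4°, so u = (cos 6.4°, sin 6.4°) = (0.99377, 0.11147) and n = (−sin 6.4°, cos 6.4°) = (-0.11147, 0.99377). Q is at the origin and C lies 50.6 along u from Q, so C = 50.6·u = (50.285, 5.6403). Tangency of A1 to both parallel lines with radius 18.9 puts D and K at Q ± 18.9·n: D = (-2.1068, 18.782), K = (2.1068, -18.782). Equal radii place Z and H the same way about C: Z = C + 18.9·n = (48.178, 24.423), H = C − 18.9·n = (52.391, -13.142). Then |QZ| = |Z − Q| = 54.015.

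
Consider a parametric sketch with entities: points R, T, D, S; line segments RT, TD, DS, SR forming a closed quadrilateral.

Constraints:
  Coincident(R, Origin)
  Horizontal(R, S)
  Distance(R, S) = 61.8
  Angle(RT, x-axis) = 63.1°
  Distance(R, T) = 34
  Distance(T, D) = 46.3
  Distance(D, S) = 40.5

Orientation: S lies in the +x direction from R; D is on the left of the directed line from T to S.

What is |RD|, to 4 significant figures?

72.84

R is at the origin; R and S share the same y with |RS| = 61.8 and S in +x, so S = (61.8, 0). RT runs at 63.1° with |RT| = 34.0, so T = (15.38, 30.32). D is determined by |TD| = 46.3 and |DS| = 40.5 together: it lies at the intersection of circle(T, 46.3) and circle(S, 40.5). With |TS| = 55.44, the foot of the radical line on TS is 32.26 from T and the perpendicular offset is √(46.3² − 32.26²) = 33.21. Taking the left-of-TS solution: D = (60.55, 40.48).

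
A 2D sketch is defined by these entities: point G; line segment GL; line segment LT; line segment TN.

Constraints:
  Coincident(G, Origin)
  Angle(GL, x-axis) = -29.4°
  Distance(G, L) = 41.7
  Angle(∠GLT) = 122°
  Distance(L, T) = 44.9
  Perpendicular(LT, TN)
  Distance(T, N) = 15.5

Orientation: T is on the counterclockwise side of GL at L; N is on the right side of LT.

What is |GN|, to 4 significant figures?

84.12

∠GLT = 122.0°, so LT runs at -29.4° + (180° − 122.0°) = 28.60° from the x-axis; with |LT| = 44.9, T = L + 44.9·(cos 28.60°, sin 28.60°) = (75.75, 1.023). LT ⟂ TN; with |TN| = 15.5 on the right of LT, N = T + 15.5·(0.4787, -0.8780) = (83.17, -12.59). Then |GN| = |N − G| = 84.12.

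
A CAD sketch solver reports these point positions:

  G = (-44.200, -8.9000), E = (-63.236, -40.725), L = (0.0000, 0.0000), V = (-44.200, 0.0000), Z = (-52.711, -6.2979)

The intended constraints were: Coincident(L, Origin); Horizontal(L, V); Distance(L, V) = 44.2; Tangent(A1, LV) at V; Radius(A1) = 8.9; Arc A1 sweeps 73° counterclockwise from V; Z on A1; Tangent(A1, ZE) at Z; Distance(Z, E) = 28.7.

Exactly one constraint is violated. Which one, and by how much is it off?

Distance(Z, E) = 28.7 — off by 7.30.

L = (0.00, 0.00) ✓; L.y = 0.00, V.y = 0.00 ✓; |LV| = 44.20 ✓; ∠(GV, VL) = 90.00° ✓; |GV| = 8.900 ✓; bearing(G→Z) − bearing(G→V) = 73.00° ✓; |GZ| = 8.900 ✓; ∠(GZ, ZE) = 90.00° ✓; |ZE| = 36.00 ✗.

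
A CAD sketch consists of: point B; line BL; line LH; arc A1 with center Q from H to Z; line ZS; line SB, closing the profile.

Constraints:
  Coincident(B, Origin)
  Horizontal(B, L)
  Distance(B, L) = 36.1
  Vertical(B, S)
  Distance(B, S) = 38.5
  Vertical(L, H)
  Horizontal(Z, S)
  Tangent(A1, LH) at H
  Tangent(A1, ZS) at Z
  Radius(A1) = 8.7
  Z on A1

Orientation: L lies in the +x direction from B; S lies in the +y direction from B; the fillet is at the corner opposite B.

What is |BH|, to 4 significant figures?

46.81

B is at the origin; B and L share the same y with |BL| = 36.1 and L on the +x side, so L = (36.10, 0.000). B and S share the same x with |BS| = 38.5 and S on the +y side, so S = (0.000, 38.50). The virtual corner opposite B is at (36.10, 38.50). Tangency of A1 to LH means the radius QH is perpendicular to LH and A1 meets ZS tangentially, so QZ is at right angles to ZS, with radius 8.7, so the center Q sits 8.7 in from both sides at Q = (27.40, 29.80). That places the tangent points at H = (36.10, 29.80) on LH and Z = (27.40, 38.50) on ZS. Then |BH| = |H − B| = 46.81.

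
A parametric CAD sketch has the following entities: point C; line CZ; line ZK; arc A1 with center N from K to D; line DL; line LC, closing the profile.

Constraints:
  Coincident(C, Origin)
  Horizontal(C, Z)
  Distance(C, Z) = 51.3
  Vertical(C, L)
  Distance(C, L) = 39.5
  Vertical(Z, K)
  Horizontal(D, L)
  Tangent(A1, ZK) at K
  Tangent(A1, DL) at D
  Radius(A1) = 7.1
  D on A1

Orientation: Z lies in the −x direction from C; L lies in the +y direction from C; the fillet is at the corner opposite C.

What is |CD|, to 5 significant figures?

59.278

The virtual corner opposite C is at (-51.300, 39.500). Tangency of A1 to ZK means the radius NK is perpendicular to ZK and since A1 is tangent to DL there, ND ⟂ DL, with radius 7.1, so the center N sits 7.1 in from both sides at N = (-44.200, 32.400). That places the tangent points at K = (-51.300, 32.400) on ZK and D = (-44.200, 39.500) on DL. Then |CD| = |D − C| = 59.278.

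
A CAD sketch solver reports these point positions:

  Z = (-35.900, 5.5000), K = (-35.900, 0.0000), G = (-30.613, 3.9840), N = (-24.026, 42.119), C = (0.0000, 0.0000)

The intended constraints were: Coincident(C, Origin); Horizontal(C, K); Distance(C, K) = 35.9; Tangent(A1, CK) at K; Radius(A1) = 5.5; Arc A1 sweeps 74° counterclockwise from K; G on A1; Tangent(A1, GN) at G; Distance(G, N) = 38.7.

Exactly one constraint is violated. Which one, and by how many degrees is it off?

Tangent(A1, GN) at G — off by 6.20°.

C = (0.00, 0.00) ✓; C.y = 0.00, K.y = 0.00 ✓; |CK| = 35.90 ✓; ∠(ZK, KC) = 90.00° ✓; |ZK| = 5.500 ✓; bearing(Z→G) − bearing(Z→K) = 74.00° ✓; |ZG| = 5.500 ✓; ∠(ZG, GN) = 83.80° ✗; |GN| = 38.70 ✓.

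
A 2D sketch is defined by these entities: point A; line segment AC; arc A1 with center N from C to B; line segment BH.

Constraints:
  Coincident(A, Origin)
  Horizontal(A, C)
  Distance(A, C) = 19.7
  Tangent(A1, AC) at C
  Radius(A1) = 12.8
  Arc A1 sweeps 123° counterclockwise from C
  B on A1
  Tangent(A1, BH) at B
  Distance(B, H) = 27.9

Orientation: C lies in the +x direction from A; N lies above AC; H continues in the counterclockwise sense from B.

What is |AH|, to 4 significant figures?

45.78

A is at the origin; AC is horizontal with |AC| = 19.7 and C on the +x side, so C = (19.70, 0.000). The tangent condition forces NC to be normal to AC, so N = C + (0, 12.8) = (19.70, 12.80). On A1, C sits at bearing -90° from N; a 123° counterclockwise sweep puts B at bearing 33°, so B = N + 12.8·(cos 33°, sin 33°) = (30.43, 19.77). A1 meets BH tangentially, so NB is at right angles to BH, so BH runs along (−sin 33°, cos 33°); with |BH| = 27.9, H = (15.24, 43.17). Then |AH| = |H − A| = 45.78.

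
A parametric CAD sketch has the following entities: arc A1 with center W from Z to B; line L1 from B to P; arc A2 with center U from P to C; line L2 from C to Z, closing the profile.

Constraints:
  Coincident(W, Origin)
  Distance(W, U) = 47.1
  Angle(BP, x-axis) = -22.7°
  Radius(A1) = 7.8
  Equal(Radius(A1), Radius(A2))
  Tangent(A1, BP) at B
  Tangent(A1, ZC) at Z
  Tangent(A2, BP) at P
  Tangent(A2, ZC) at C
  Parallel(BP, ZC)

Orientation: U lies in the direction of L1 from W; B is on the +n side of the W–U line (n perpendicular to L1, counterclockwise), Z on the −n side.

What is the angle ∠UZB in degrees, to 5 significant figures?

80.597°

The slot axis is L1's direction at -22.7°, so u = (cos -22.7°, sin -22.7°) = (0.92254, -0.38591) and n = (−sin -22.7°, cos -22.7°) = (0.38591, 0.92254). W is at the origin and U lies 47.1 along u from W, so U = 47.1·u = (43.452, -18.176). Tangency of A1 to both parallel lines with radius 7.8 puts B and Z at W ± 7.8·n: B = (3.0101, 7.1958), Z = (-3.0101, -7.1958). Then cos ∠UZB = ZU·ZB / (|ZU||ZB|), giving 80.597°.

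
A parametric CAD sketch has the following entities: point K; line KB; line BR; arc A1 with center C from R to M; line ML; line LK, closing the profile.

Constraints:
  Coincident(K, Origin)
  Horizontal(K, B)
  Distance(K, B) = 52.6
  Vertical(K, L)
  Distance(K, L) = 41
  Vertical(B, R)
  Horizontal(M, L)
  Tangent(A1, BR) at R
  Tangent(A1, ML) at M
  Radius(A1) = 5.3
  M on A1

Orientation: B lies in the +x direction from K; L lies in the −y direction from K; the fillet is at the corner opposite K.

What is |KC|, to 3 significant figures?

59.3

K is at the origin; K and B share the same y with |KB| = 52.6 and B on the +x side, so B = (52.6, 0.00). KL is vertical with |KL| = 41.0 and L on the −y side, so L = (0.00, -41.0). The virtual corner opposite K is at (52.6, -41.0). The tangent condition forces CR to be normal to BR and the tangent condition forces CM to be normal to ML, with radius 5.3, so the center C sits 5.3 in from both sides at C = (47.3, -35.7). Then |KC| = |C − K| = 59.3.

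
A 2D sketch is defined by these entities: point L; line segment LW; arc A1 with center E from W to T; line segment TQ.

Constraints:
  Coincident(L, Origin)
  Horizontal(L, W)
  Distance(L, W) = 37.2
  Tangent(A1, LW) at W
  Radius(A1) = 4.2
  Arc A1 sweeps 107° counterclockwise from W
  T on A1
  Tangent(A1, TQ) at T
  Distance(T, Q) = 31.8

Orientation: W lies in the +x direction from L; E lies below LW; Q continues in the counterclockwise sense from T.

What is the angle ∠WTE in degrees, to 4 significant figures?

36.50°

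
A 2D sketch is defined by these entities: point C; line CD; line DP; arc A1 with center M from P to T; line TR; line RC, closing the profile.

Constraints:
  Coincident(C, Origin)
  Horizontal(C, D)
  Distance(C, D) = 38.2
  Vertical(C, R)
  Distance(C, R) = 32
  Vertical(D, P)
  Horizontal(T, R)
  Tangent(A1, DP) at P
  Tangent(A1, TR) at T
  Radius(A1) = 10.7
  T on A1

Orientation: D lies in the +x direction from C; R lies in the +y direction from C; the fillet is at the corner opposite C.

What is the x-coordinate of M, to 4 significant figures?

27.50

C is at the origin; C and D share the same y with |CD| = 38.2 and D on the +x side, so D = (38.20, 0.000). C and R share the same x with |CR| = 32.0 and R on the +y side, so R = (0.000, 32.00). The virtual corner opposite C is at (38.20, 32.00). The tangent condition forces MP to be normal to DP and the tangent condition forces MT to be normal to TR, with radius 10.7, so the center M sits 10.7 in from both sides at M = (27.50, 21.30). So M.x = 27.50.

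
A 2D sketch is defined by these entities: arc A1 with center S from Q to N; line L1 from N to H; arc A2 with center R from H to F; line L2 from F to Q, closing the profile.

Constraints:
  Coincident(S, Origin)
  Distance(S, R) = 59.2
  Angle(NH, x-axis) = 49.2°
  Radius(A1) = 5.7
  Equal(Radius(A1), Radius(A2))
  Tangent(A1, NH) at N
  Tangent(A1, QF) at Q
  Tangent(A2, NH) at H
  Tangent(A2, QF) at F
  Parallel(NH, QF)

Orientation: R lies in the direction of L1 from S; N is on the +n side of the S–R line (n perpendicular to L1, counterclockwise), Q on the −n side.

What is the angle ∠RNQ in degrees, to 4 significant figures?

84.50°

The slot axis is L1's direction at 49.2°, so u = (cos 49.2°, sin 49.2°) = (0.6534, 0.7570) and n = (−sin 49.2°, cos 49.2°) = (-0.7570, 0.6534). S is at the origin and R lies 59.2 along u from S, so R = 59.2·u = (38.68, 44.81). Tangency of A1 to both parallel lines with radius 5.7 puts N and Q at S ± 5.7·n: N = (-4.315, 3.724), Q = (4.315, -3.724). Then cos ∠RNQ = NR·NQ / (|NR||NQ|), giving 84.50°.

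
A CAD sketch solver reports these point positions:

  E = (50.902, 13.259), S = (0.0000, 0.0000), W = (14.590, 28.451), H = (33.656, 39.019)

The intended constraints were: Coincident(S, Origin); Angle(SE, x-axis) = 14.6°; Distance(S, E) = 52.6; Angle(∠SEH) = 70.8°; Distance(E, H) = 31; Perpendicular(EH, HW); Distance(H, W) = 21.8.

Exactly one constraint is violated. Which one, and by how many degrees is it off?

Perpendicular(EH, HW) — off by 4.80°.

S = (0.00, 0.00) ✓; SE at 14.60° ✓; |SE| = 52.60 ✓; ∠SEH = 70.80° ✓; |EH| = 31.00 ✓; ∠(EH, HW) = 85.20° ✗; |HW| = 21.80 ✓.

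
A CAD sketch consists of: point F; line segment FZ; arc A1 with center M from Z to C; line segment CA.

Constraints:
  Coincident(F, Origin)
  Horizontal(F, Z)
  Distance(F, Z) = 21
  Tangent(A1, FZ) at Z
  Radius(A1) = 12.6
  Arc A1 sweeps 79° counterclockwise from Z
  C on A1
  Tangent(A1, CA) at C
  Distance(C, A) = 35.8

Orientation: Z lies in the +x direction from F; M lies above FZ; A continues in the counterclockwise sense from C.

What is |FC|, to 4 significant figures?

34.89

F is at the origin; F and Z share the same y with |FZ| = 21.0 and Z on the +x side, so Z = (21.00, 0.000). The tangent condition forces MZ to be normal to FZ, so M = Z + (0, 12.6) = (21.00, 12.60). On A1, Z sits at bearing -90° from M; a 79° counterclockwise sweep puts C at bearing -11°, so C = M + 12.6·(cos -11°, sin -11°) = (33.37, 10.20). Then |FC| = |C − F| = 34.89.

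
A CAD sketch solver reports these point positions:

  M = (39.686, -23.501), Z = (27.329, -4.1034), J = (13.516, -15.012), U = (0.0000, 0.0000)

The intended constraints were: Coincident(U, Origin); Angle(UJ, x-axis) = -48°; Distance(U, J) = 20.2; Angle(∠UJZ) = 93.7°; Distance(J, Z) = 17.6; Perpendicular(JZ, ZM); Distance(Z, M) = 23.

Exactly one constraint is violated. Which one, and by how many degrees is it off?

Perpendicular(JZ, ZM) — off by 5.80°.

U = (0.00, 0.00) ✓; UJ at -48.00° ✓; |UJ| = 20.20 ✓; ∠UJZ = 93.70° ✓; |JZ| = 17.60 ✓; ∠(JZ, ZM) = 95.80° ✗; |ZM| = 23.00 ✓.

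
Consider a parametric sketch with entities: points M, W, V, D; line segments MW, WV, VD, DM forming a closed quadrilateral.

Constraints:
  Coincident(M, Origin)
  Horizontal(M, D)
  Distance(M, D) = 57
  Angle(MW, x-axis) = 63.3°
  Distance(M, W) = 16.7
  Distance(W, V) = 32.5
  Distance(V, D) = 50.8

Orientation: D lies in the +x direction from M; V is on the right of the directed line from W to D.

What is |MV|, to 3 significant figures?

19.9

Checks: |WV| = 32.50 ✓; |VD| = 50.80 ✓.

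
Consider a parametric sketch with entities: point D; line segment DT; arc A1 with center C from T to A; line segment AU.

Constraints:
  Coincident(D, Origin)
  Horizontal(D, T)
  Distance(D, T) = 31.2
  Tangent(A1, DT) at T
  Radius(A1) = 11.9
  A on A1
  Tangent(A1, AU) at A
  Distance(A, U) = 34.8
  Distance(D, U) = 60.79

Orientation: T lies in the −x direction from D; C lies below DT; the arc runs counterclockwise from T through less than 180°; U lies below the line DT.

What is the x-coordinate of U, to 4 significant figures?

-37.02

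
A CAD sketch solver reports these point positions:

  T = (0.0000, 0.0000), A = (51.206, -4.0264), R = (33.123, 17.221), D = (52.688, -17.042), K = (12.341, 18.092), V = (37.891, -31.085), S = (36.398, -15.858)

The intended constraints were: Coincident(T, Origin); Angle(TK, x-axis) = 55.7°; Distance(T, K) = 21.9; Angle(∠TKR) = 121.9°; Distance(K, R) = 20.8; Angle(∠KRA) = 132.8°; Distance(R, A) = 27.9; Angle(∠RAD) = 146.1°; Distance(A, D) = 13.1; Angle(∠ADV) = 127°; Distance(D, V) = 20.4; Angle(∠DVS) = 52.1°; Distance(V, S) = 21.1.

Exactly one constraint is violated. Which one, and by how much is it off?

Distance(V, S) = 21.1 — off by 5.80.

T = (0.00, 0.00) ✓; TK at 55.70° ✓; |TK| = 21.90 ✓; ∠TKR = 121.9° ✓; |KR| = 20.80 ✓; ∠KRA = 132.8° ✓; |RA| = 27.90 ✓; ∠RAD = 146.1° ✓; |AD| = 13.10 ✓; ∠ADV = 127.0° ✓; |DV| = 20.40 ✓; ∠DVS = 52.10° ✓; |VS| = 15.30 ✗.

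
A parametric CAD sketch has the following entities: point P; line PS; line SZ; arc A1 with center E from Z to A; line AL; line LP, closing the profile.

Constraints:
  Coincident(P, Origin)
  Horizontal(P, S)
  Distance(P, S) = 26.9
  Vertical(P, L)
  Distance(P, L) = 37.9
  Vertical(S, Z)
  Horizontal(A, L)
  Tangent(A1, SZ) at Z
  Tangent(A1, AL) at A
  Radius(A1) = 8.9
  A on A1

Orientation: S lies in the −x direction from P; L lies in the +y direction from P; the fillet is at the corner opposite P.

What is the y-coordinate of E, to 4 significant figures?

29.00

P is at the origin; PS is horizontal with |PS| = 26.9 and S on the −x side, so S = (-26.90, 0.000). P and L share the same x with |PL| = 37.9 and L on the +y side, so L = (0.000, 37.90). The virtual corner opposite P is at (-26.90, 37.90). A1 meets SZ tangentially, so EZ is at right angles to SZ and the tangent condition forces EA to be normal to AL, with radius 8.9, so the center E sits 8.9 in from both sides at E = (-18.00, 29.00). So E.y = 29.00.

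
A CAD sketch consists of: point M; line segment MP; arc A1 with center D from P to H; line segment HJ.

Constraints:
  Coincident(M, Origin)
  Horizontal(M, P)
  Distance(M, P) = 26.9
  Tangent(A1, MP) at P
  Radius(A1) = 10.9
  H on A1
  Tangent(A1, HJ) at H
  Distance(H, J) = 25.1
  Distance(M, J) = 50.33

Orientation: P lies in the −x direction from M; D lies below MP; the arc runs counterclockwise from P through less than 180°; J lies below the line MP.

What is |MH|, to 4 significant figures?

39.72

Checks: M.y = 0.00, P.y = 0.00 ✓; |DH| = 10.90 ✓; ∠(DH, HJ) = 90.00° ✓; |HJ| = 25.10 ✓; |MJ| = 50.33 ✓.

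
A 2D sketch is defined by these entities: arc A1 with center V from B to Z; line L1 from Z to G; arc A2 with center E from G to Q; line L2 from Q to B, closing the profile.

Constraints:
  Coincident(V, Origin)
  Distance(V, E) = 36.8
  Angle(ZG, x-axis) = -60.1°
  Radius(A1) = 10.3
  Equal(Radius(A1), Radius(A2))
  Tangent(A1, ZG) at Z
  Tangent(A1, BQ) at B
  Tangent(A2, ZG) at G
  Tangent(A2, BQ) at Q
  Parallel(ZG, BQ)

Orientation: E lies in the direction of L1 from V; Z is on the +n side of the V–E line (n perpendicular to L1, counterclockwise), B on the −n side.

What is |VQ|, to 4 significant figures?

38.21

The slot axis is L1's direction at -60.1°, so u = (cos -60.1°, sin -60.1°) = (0.4985, -0.8669) and n = (−sin -60.1°, cos -60.1°) = (0.8669, 0.4985). V is at the origin and E lies 36.8 along u from V, so E = 36.8·u = (18.34, -31.90). Tangency of A1 to both parallel lines with radius 10.3 puts Z and B at V ± 10.3·n: Z = (8.929, 5.134), B = (-8.929, -5.134). Equal radii place G and Q the same way about E: G = E + 10.3·n = (27.27, -26.77), Q = E − 10.3·n = (9.415, -37.04). Then |VQ| = |Q − V| = 38.21.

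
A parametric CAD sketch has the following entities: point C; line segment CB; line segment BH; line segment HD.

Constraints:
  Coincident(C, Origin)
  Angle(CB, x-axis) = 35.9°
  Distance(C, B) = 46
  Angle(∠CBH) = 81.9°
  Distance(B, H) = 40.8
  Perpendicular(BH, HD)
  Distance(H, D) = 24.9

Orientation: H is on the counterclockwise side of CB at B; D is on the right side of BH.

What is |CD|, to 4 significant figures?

78.36

C is at the origin; CB runs at 35.9° with length 46.0, so B = 46.0·(cos 35.9°, sin 35.9°) = (37.26, 26.97). ∠CBH = 81.9°, so BH runs at 35.9° + (180° − 81.9°) = 134.0° from the x-axis; with |BH| = 40.8, H = B + 40.8·(cos 134.0°, sin 134.0°) = (8.920, 56.32). BH ⟂ HD; with |HD| = 24.9 on the right of BH, D = H + 24.9·(0.7193, 0.6947) = (26.83, 73.62). Then |CD| = |D − C| = 78.36.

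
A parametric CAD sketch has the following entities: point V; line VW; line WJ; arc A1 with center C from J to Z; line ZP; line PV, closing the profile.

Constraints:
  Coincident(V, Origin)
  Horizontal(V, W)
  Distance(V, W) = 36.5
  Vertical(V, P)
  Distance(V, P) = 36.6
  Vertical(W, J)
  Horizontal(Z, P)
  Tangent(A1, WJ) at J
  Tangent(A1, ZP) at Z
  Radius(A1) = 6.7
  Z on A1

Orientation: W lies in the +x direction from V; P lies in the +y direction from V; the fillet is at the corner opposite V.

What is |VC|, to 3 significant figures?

42.2

V is at the origin; V and W share the same y with |VW| = 36.5 and W on the +x side, so W = (36.5, 0.00). V and P share the same x with |VP| = 36.6 and P on the +y side, so P = (0.00, 36.6). The virtual corner opposite V is at (36.5, 36.6). A1 meets WJ tangentially, so CJ is at right angles to WJ and since A1 is tangent to ZP there, CZ ⟂ ZP, with radius 6.7, so the center C sits 6.7 in from both sides at C = (29.8, 29.9). Then |VC| = |C − V| = 42.2.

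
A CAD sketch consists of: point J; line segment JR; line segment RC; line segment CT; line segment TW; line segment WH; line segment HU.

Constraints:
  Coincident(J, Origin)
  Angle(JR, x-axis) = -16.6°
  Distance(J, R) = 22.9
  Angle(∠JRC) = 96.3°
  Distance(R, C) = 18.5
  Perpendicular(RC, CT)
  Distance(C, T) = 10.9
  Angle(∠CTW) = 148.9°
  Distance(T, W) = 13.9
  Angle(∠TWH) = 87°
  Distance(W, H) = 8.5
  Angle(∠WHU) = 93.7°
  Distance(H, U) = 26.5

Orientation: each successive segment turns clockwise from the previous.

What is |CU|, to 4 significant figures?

4.887

∠TWH = 87.0° gives WH at 45.60° from the x-axis; with |WH| = 8.5, H = (3.434, -7.530). ∠WHU = 93.7° gives HU at -40.70° from the x-axis; with |HU| = 26.5, U = (23.52, -24.81). Then |CU| = |U − C| = 4.887.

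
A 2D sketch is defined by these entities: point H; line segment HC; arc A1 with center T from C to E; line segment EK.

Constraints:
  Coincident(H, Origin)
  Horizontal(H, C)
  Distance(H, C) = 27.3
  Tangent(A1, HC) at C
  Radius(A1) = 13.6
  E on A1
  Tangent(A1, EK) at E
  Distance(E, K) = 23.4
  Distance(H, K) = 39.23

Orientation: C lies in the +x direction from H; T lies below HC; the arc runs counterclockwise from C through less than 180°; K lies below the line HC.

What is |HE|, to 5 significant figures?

19.202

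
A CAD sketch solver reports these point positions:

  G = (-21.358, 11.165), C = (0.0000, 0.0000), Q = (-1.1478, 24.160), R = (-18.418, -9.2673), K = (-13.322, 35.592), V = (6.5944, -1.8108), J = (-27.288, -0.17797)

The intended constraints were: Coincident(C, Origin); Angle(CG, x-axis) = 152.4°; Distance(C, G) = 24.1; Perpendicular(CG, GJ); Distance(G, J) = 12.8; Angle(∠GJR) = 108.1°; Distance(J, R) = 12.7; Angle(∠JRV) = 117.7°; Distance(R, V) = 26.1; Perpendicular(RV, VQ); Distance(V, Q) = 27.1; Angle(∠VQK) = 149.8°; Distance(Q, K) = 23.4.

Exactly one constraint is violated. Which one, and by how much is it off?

Distance(Q, K) = 23.4 — off by 6.70.

C = (0.00, 0.00) ✓; CG at 152.4° ✓; |CG| = 24.10 ✓; ∠(CG, GJ) = 90.00° ✓; |GJ| = 12.80 ✓; ∠GJR = 108.1° ✓; |JR| = 12.70 ✓; ∠JRV = 117.7° ✓; |RV| = 26.10 ✓; ∠(RV, VQ) = 90.00° ✓; |VQ| = 27.10 ✓; ∠VQK = 149.8° ✓; |QK| = 16.70 ✗.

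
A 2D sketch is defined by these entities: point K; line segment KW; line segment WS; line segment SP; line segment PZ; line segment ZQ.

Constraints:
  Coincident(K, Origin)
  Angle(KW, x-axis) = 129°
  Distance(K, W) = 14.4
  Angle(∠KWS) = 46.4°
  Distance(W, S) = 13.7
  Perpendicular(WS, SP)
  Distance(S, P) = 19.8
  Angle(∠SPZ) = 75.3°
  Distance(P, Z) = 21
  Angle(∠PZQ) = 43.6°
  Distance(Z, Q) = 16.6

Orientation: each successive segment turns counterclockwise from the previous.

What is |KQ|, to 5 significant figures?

4.4585

∠SPZ = 75.3° gives PZ at 97.300° from the x-axis; with |PZ| = 21.0, Z = (6.1400, 15.885). ∠PZQ = 43.6° gives ZQ at -126.30° from the x-axis; with |ZQ| = 16.6, Q = (-3.6874, 2.5062). Then |KQ| = |Q − K| = 4.4585.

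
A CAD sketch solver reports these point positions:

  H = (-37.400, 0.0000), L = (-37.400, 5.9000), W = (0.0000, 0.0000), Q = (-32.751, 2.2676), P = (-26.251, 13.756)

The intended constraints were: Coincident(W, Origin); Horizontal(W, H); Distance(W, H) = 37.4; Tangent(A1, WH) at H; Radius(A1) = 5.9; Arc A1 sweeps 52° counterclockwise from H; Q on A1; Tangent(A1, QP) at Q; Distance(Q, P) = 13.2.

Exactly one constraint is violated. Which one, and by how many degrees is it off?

Tangent(A1, QP) at Q — off by 8.50°.

W = (0.00, 0.00) ✓; W.y = 0.00, H.y = 0.00 ✓; |WH| = 37.40 ✓; ∠(LH, HW) = 90.00° ✓; |LH| = 5.900 ✓; bearing(L→Q) − bearing(L→H) = 52.00° ✓; |LQ| = 5.900 ✓; ∠(LQ, QP) = 81.50° ✗; |QP| = 13.20 ✓.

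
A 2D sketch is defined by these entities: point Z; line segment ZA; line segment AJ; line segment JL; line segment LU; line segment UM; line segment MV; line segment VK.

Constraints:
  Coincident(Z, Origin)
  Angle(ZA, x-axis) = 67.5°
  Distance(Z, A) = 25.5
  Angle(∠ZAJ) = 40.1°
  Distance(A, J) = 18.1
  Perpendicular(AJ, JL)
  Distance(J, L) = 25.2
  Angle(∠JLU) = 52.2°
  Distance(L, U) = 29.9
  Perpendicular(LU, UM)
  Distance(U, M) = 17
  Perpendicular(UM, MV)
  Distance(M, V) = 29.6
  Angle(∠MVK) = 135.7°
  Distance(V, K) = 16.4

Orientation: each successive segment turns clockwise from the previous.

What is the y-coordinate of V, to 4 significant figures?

-6.902

Z is at the origin; ZA runs at 67.5° with length 25.5, so A = (9.758, 23.56). ∠ZAJ = 40.1° gives AJ at -72.40° from the x-axis; with |AJ| = 18.1, J = (15.23, 6.306). AJ is perpendicular to JL, so JL runs at -162.4°; with |JL| = 25.2, L = (-8.789, -1.314). ∠JLU = 52.2° gives LU at 69.80° from the x-axis; with |LU| = 29.9, U = (1.535, 26.75). LU ⟂ UM, so UM runs at -20.20°; with |UM| = 17.0, M = (17.49, 20.88). UM is perpendicular to MV, so MV runs at -110.2°; with |MV| = 29.6, V = (7.269, -6.902). So V.y = -6.902.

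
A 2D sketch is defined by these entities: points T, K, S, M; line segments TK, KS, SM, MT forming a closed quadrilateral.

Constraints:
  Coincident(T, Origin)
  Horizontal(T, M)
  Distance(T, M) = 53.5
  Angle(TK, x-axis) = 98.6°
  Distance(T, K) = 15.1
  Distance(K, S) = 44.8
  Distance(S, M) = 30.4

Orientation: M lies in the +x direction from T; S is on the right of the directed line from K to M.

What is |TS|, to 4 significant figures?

33.57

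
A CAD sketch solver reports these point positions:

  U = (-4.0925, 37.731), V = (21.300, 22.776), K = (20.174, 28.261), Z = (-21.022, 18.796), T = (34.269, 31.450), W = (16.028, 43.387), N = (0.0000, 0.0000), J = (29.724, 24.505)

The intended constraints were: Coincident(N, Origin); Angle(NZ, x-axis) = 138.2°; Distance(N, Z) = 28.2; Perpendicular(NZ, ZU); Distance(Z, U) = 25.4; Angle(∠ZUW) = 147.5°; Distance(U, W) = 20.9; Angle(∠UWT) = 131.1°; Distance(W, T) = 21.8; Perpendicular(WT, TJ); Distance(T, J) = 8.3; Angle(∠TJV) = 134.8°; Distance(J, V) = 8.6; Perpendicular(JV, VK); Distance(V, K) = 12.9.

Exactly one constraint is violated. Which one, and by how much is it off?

Distance(V, K) = 12.9 — off by 7.30.

N = (0.00, 0.00) ✓; NZ at 138.2° ✓; |NZ| = 28.20 ✓; ∠(NZ, ZU) = 90.00° ✓; |ZU| = 25.40 ✓; ∠ZUW = 147.5° ✓; |UW| = 20.90 ✓; ∠UWT = 131.1° ✓; |WT| = 21.80 ✓; ∠(WT, TJ) = 90.00° ✓; |TJ| = 8.300 ✓; ∠TJV = 134.8° ✓; |JV| = 8.600 ✓; ∠(JV, VK) = 90.00° ✓; |VK| = 5.599 ✗.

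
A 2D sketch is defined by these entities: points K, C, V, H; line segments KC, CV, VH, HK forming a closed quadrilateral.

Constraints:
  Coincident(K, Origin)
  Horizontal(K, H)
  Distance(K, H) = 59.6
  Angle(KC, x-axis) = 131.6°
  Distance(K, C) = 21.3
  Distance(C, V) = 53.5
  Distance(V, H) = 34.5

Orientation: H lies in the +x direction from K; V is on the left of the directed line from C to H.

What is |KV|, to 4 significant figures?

46.80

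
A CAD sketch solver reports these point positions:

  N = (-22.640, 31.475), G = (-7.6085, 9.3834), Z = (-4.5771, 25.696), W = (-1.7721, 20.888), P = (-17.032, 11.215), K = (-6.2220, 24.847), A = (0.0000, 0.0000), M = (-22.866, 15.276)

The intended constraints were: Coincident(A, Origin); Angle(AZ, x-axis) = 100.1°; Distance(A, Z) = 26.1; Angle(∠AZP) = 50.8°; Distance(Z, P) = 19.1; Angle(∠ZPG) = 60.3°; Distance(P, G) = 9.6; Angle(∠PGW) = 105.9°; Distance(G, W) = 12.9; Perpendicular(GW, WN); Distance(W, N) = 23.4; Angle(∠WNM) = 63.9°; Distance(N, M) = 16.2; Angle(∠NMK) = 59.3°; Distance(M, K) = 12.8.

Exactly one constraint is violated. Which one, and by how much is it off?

Distance(M, K) = 12.8 — off by 6.40.

A = (0.00, 0.00) ✓; AZ at 100.1° ✓; |AZ| = 26.10 ✓; ∠AZP = 50.80° ✓; |ZP| = 19.10 ✓; ∠ZPG = 60.30° ✓; |PG| = 9.600 ✓; ∠PGW = 105.9° ✓; |GW| = 12.90 ✓; ∠(GW, WN) = 90.00° ✓; |WN| = 23.40 ✓; ∠WNM = 63.90° ✓; |NM| = 16.20 ✓; ∠NMK = 59.30° ✓; |MK| = 19.20 ✗.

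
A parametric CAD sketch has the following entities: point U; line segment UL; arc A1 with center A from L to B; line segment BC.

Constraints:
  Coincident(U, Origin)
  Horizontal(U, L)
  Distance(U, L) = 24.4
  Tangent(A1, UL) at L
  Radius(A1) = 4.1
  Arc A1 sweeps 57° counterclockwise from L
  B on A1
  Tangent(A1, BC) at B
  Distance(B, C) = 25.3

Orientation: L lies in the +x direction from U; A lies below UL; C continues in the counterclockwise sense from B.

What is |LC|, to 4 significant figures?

28.80

On A1, L sits at bearing 90° from A; a 57° counterclockwise sweep puts B at bearing 147°, so B = A + 4.1·(cos 147°, sin 147°) = (20.96, -1.867). The tangent condition forces AB to be normal to BC, so BC runs along (−sin 147°, cos 147°); with |BC| = 25.3, C = (7.182, -23.09). Then |LC| = |C − L| = 28.80.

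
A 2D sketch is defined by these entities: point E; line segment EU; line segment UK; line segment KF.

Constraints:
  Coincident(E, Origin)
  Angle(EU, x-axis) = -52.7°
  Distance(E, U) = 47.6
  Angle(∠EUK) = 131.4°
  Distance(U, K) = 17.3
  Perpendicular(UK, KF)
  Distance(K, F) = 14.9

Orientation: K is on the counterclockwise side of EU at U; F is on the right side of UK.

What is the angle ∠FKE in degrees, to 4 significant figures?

126.2°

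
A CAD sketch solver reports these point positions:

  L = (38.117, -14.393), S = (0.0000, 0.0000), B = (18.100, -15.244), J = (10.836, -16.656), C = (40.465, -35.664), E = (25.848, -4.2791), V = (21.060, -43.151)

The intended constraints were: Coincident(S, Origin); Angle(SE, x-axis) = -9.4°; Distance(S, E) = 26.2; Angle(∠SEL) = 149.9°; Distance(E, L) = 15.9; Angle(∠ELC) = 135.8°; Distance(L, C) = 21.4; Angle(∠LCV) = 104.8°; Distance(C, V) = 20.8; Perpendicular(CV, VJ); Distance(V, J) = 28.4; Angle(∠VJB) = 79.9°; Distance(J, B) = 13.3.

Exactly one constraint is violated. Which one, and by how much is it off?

Distance(J, B) = 13.3 — off by 5.90.

S = (0.00, 0.00) ✓; SE at -9.400° ✓; |SE| = 26.20 ✓; ∠SEL = 149.9° ✓; |EL| = 15.90 ✓; ∠ELC = 135.8° ✓; |LC| = 21.40 ✓; ∠LCV = 104.8° ✓; |CV| = 20.80 ✓; ∠(CV, VJ) = 90.00° ✓; |VJ| = 28.40 ✓; ∠VJB = 79.90° ✓; |JB| = 7.400 ✗.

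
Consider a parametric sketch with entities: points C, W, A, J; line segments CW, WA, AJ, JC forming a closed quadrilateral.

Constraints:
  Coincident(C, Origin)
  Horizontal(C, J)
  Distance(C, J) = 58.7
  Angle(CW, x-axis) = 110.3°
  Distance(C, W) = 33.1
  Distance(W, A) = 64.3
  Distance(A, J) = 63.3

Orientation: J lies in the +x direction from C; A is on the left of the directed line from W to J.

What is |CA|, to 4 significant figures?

76.44

C is at the origin; CJ is horizontal with |CJ| = 58.7 and J in +x, so J = (58.7, 0). CW runs at 110.3° with |CW| = 33.1, so W = (-11.48, 31.04). A is determined by |WA| = 64.3 and |AJ| = 63.3 together: it lies at the intersection of circle(W, 64.3) and circle(J, 63.3). With |WJ| = 76.74, the foot of the radical line on WJ is 39.20 from W and the perpendicular offset is √(64.3² − 39.20²) = 50.97. Taking the left-of-WJ solution: A = (44.99, 61.80).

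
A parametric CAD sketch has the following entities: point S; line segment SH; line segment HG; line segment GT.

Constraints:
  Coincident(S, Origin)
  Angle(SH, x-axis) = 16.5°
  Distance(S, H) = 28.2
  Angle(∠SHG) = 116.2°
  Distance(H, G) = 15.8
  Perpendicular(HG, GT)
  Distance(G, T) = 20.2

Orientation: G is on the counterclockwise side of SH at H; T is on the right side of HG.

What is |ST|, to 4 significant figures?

53.56

S is at the origin; SH runs at 16.5° with length 28.2, so H = 28.2·(cos 16.5°, sin 16.5°) = (27.04, 8.009). ∠SHG = 116.2°, so HG runs at 16.5° + (180° − 116.2°) = 80.30° from the x-axis; with |HG| = 15.8, G = H + 15.8·(cos 80.30°, sin 80.30°) = (29.70, 23.58). HG ⟂ GT; with |GT| = 20.2 on the right of HG, T = G + 20.2·(0.9857, -0.1685) = (49.61, 20.18). Then |ST| = |T − S| = 53.56.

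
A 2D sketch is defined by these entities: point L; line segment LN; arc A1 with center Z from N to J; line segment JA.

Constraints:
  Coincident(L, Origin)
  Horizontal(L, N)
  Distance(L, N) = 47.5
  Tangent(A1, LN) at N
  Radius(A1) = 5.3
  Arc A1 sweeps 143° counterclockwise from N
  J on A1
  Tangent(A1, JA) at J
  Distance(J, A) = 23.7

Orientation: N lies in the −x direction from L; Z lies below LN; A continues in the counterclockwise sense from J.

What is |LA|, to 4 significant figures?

39.69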